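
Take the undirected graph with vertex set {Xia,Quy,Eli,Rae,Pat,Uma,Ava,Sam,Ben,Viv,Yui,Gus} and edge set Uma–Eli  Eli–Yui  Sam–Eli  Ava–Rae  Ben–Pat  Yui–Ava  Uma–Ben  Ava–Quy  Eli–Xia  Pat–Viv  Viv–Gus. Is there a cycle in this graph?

The graph has 12 vertices, 11 edges, and 1 connected component.
A forest on 12 vertices with 1 component has exactly 11 edges, which matches — so no cycle.

No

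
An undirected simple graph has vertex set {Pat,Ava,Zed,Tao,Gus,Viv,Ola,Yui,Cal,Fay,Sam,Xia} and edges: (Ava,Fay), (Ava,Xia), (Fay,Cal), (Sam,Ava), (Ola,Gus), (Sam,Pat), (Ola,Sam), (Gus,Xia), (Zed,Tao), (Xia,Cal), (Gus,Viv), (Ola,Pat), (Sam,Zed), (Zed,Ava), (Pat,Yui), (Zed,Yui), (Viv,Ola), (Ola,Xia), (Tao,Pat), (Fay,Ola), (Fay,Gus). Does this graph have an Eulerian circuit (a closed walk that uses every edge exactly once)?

Yes

Degrees: Pat:4, Ava:4, Zed:4, Tao:2, Gus:4, Viv:2, Ola:6, Yui:2, Cal:2, Fay:4, Sam:4, Xia:4
All degrees are even and the non-isolated vertices are connected — an Eulerian circuit exists.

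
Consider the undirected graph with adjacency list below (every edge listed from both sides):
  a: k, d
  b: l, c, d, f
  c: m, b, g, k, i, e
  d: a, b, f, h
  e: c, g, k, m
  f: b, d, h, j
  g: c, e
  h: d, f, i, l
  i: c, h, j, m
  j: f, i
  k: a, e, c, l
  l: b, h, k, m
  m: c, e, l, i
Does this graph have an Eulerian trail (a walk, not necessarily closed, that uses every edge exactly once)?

Yes

Degrees: a:2, b:4, c:6, d:4, e:4, f:4, g:2, h:4, i:4, j:2, k:4, l:4, m:4
Odd-degree vertices: none (0 total).
The non-isolated vertices are connected and exactly 0 have odd degree, so an Eulerian trail exists.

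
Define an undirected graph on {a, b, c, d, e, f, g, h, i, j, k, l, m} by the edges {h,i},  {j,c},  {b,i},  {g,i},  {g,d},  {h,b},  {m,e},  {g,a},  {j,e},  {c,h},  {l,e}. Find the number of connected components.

Component: {f}
Component: {k}
Component: {a, b, c, d, e, g, h, i, j, l, m}

3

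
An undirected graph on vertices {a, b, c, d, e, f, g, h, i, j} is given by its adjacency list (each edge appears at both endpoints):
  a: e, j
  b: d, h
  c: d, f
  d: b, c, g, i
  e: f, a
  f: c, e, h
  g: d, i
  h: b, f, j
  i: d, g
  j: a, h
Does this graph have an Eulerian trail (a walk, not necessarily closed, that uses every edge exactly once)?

Yes

Degrees: a:2, b:2, c:2, d:4, e:2, f:3, g:2, h:3, i:2, j:2
Odd-degree vertices: f, h (2 total).
With 2 odd-degree vertices and all edges in one connected piece, an Eulerian trail exists (from f to h).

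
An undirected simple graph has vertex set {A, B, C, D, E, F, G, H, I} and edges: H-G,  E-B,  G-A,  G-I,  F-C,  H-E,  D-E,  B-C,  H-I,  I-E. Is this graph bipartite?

The cycle E-H-I-E has length 3, which is odd, so the graph is not bipartite.

No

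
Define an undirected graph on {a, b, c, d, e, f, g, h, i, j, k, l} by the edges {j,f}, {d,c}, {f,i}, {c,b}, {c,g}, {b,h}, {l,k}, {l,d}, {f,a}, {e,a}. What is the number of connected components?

Component: {a, e, f, i, j}
Component: {b, c, d, g, h, k, l}

2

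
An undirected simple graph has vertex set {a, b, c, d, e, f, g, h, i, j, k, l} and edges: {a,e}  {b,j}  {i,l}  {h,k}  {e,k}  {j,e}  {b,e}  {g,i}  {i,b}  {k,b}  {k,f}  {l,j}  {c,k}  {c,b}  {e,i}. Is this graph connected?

No

Component: {d}
Component: {a, b, c, e, f, g, h, i, j, k, l}
There are 2 separate components, so the graph is not connected.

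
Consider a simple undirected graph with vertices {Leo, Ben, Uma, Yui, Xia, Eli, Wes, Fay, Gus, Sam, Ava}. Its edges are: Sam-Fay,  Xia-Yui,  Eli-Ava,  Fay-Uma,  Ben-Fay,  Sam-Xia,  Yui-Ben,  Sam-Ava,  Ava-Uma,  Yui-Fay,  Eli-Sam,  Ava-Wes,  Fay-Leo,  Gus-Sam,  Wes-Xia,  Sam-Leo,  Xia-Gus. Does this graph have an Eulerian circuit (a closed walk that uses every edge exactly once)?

No

Degrees: Leo:2, Ben:2, Uma:2, Yui:3, Xia:4, Eli:2, Wes:2, Fay:5, Gus:2, Sam:6, Ava:4
Yui, Fay have odd degree; an Eulerian circuit needs every degree to be even, so none exists.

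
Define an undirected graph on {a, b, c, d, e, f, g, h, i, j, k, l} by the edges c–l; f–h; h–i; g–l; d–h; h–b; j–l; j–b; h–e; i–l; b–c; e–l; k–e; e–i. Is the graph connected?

No

Component: {a}
Component: {b, c, d, e, f, g, h, i, j, k, l}
There are 2 separate components, so the graph is not connected.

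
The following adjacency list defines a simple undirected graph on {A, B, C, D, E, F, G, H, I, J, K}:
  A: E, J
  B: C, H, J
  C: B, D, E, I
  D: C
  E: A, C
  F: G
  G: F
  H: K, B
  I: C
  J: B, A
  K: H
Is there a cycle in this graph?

|V| = 11, |E| = 10, number of components = 2.
One cycle is A-E-C-B-J-A.

Yes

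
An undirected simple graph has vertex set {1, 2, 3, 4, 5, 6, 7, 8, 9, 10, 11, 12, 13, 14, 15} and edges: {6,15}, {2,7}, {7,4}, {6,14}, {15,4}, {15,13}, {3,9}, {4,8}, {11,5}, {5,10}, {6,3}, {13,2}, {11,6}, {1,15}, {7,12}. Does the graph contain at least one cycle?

Yes

|V| = 15, |E| = 15, number of components = 1.
One cycle is 15-13-2-7-4-15.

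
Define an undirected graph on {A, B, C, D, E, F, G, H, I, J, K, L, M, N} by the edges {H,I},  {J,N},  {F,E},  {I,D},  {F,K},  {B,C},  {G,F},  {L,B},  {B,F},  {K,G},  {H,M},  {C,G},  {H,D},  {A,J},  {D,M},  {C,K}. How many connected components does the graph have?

3

Component: {A, J, N}
Component: {D, H, I, M}
Component: {B, C, E, F, G, K, L}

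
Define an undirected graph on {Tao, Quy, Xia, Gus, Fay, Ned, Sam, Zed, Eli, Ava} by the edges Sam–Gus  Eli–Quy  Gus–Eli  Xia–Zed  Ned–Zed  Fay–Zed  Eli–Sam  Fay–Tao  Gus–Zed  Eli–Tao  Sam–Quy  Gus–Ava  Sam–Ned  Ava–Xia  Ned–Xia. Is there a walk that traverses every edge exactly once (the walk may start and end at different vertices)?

Yes

Degrees: Tao:2, Quy:2, Xia:3, Gus:4, Fay:2, Ned:3, Sam:4, Zed:4, Eli:4, Ava:2
Odd-degree vertices: Xia, Ned (2 total).
The non-isolated vertices are connected and exactly 2 have odd degree, so an Eulerian trail exists (from Xia to Ned).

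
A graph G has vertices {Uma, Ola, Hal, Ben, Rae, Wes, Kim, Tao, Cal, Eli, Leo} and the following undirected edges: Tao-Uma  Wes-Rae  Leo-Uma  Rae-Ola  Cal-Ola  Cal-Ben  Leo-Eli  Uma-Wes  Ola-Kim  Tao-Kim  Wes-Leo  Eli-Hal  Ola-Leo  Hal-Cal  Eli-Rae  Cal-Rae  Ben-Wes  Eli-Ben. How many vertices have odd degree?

2

Degrees: Uma:3, Ola:4, Hal:2, Ben:3, Rae:4, Wes:4, Kim:2, Tao:2, Cal:4, Eli:4, Leo:4
Odd-degree vertices: Uma, Ben.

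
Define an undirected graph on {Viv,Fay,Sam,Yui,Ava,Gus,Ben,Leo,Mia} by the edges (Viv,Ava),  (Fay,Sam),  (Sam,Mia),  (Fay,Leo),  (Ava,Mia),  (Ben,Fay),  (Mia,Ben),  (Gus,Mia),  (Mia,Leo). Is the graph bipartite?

Yes

Partition the vertices as {Sam, Yui, Ava, Gus, Ben, Leo} vs {Viv, Fay, Mia}. Each listed edge has one endpoint in each part, so the graph is bipartite.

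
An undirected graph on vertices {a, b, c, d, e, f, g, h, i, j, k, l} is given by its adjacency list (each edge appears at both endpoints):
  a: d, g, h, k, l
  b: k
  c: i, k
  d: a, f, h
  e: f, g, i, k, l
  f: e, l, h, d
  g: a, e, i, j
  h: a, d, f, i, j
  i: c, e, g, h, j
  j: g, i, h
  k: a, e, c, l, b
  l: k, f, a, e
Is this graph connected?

Yes

Starting from a and exploring outward reaches every vertex (a, l, g, h, k, d, e, f, j, i, b, c); the graph is connected.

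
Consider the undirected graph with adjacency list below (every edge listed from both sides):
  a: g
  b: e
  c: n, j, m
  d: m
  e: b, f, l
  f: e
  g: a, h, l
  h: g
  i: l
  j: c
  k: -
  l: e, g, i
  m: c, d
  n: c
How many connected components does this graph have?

3

Component: {k}
Component: {c, d, j, m, n}
Component: {a, b, e, f, g, h, i, l}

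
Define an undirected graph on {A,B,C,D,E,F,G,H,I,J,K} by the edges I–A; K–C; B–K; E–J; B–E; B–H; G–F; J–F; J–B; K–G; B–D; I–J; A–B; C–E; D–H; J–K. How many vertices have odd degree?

2

Degrees: A:2, B:6, C:2, D:2, E:3, F:2, G:2, H:2, I:2, J:5, K:4
Odd-degree vertices: E, J.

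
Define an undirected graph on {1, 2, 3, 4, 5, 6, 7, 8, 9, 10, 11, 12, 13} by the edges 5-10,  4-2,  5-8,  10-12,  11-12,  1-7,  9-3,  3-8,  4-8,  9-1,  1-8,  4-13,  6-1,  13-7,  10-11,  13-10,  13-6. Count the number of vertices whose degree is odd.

Degrees: 1:4, 2:1, 3:2, 4:3, 5:2, 6:2, 7:2, 8:4, 9:2, 10:4, 11:2, 12:2, 13:4
Odd-degree vertices: 2, 4.

2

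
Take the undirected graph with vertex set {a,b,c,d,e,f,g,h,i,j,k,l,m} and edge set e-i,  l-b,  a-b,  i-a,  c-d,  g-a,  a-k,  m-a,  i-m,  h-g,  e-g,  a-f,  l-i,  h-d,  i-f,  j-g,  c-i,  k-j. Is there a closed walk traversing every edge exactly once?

Degrees: a:6, b:2, c:2, d:2, e:2, f:2, g:4, h:2, i:6, j:2, k:2, l:2, m:2
Every vertex has even degree and the edges form a single connected piece, so an Eulerian circuit exists.

Yes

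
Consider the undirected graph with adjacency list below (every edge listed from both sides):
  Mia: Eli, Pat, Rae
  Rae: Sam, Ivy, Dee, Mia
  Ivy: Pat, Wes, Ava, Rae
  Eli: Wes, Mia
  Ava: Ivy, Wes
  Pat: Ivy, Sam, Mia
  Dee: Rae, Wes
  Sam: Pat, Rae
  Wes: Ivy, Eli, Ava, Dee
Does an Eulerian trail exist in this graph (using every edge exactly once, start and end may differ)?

Yes

Degrees: Mia:3, Rae:4, Ivy:4, Eli:2, Ava:2, Pat:3, Dee:2, Sam:2, Wes:4
Odd-degree vertices: Mia, Pat (2 total).
With 2 odd-degree vertices and all edges in one connected piece, an Eulerian trail exists (from Mia to Pat).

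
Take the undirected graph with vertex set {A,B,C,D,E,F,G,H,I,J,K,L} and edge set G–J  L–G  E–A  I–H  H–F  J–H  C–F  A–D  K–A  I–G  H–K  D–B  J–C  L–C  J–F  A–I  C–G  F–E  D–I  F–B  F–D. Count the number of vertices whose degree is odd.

Degrees: A:4, B:2, C:4, D:4, E:2, F:6, G:4, H:4, I:4, J:4, K:2, L:2
Odd-degree vertices: none.

0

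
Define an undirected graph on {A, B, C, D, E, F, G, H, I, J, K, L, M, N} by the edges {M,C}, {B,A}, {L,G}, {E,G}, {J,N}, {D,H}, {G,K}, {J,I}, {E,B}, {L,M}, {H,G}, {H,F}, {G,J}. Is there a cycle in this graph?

No

|V| = 14, |E| = 13, number of components = 1.
A forest on 14 vertices with 1 component has exactly 13 edges, which matches — so no cycle.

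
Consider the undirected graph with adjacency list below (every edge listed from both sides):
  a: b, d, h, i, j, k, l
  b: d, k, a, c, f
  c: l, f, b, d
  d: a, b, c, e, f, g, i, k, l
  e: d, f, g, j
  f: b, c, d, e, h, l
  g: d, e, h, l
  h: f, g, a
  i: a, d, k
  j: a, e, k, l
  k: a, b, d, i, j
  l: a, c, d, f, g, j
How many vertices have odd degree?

6

Degrees: a:7, b:5, c:4, d:9, e:4, f:6, g:4, h:3, i:3, j:4, k:5, l:6
Odd-degree vertices: a, b, d, h, i, k.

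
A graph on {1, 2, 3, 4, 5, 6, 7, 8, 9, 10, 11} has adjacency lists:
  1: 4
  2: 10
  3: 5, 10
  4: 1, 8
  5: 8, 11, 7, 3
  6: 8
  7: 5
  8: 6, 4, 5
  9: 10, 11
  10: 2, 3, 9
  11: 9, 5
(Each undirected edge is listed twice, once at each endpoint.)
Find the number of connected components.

Component: {1, 2, 3, 4, 5, 6, 7, 8, 9, 10, 11}

1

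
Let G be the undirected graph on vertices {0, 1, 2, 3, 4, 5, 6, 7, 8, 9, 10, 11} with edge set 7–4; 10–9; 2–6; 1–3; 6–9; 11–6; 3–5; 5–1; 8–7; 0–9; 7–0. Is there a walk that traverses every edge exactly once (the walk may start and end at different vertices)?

No

Degrees: 0:2, 1:2, 2:1, 3:2, 4:1, 5:2, 6:3, 7:3, 8:1, 9:3, 10:1, 11:1
Odd-degree vertices: 2, 4, 6, 7, 8, 9, 10, 11 (8 total).
With 8 odd-degree vertices (more than two), no single trail can use every edge.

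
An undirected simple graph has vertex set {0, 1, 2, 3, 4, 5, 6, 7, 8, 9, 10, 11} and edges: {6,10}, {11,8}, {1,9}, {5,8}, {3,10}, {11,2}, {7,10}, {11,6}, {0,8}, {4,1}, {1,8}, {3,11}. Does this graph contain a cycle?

Yes

|V| = 12, |E| = 12, number of components = 1.
One cycle is 11-6-10-3-11.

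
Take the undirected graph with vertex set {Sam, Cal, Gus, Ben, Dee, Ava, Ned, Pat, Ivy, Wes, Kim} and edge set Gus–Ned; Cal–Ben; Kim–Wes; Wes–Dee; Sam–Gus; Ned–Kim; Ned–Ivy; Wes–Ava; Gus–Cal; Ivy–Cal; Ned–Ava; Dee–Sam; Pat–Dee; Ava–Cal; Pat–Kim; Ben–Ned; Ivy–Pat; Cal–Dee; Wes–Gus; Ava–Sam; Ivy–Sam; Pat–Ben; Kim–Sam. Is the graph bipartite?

Yes

Partition the vertices as {Gus, Ben, Dee, Ava, Ivy, Kim} vs {Sam, Cal, Ned, Pat, Wes}. Each listed edge has one endpoint in each part, so the graph is bipartite.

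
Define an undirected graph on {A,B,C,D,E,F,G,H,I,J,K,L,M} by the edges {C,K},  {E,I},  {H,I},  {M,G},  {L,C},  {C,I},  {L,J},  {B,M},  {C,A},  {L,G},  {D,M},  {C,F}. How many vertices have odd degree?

12

Degrees: A:1, B:1, C:5, D:1, E:1, F:1, G:2, H:1, I:3, J:1, K:1, L:3, M:3
Odd-degree vertices: A, B, C, D, E, F, H, I, J, K, L, M.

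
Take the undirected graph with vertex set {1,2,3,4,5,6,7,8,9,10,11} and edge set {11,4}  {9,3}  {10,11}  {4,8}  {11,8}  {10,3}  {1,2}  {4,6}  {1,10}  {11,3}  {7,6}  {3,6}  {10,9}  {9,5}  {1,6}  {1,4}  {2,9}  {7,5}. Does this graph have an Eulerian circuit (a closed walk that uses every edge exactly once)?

Yes

Degrees: 1:4, 2:2, 3:4, 4:4, 5:2, 6:4, 7:2, 8:2, 9:4, 10:4, 11:4
Every vertex has even degree and the edges form a single connected piece, so an Eulerian circuit exists.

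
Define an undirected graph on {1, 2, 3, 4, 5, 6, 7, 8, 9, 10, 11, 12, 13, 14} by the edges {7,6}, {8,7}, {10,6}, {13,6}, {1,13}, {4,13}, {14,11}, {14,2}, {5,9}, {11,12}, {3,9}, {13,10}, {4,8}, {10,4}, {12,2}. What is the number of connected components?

Component: {3, 5, 9}
Component: {2, 11, 12, 14}
Component: {1, 4, 6, 7, 8, 10, 13}

3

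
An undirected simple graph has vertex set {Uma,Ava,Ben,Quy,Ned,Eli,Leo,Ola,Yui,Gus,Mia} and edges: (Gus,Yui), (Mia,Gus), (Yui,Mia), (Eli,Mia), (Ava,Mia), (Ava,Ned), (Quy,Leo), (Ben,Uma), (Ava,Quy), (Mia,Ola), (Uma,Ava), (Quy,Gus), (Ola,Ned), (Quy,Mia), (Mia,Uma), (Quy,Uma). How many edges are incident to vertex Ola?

Neighbors of Ola: Ned, Mia.

2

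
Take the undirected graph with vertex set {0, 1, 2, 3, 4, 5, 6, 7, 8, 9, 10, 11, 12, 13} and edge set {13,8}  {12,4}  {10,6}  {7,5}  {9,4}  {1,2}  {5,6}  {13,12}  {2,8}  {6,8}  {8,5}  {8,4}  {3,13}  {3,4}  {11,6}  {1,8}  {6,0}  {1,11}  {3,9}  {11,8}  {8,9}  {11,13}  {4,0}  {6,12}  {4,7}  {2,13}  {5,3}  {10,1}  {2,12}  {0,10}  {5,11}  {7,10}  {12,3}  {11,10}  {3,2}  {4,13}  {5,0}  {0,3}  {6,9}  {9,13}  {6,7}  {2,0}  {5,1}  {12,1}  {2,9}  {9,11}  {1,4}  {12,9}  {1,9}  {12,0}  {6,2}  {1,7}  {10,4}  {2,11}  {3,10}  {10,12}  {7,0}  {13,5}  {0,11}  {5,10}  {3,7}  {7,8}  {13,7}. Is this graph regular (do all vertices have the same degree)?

Yes

Degrees: 0:9, 1:9, 2:9, 3:9, 4:9, 5:9, 6:9, 7:9, 8:9, 9:9, 10:9, 11:9, 12:9, 13:9
Every vertex has degree 9, so the graph is 9-regular.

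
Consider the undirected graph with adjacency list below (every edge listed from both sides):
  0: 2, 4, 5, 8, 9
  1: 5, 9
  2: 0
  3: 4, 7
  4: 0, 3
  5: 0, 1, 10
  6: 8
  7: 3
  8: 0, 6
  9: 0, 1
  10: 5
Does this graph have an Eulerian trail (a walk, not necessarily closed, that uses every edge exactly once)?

Degrees: 0:5, 1:2, 2:1, 3:2, 4:2, 5:3, 6:1, 7:1, 8:2, 9:2, 10:1
Odd-degree vertices: 0, 2, 5, 6, 7, 10 (6 total).
An Eulerian trail requires 0 or 2 odd-degree vertices; here there are 6.

No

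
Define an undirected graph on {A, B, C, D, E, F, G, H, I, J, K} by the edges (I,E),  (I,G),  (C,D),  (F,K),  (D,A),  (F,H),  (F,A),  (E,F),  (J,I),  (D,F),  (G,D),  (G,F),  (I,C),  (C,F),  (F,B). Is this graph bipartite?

No

A-D-F-A is an odd cycle (length 3), and a bipartite graph can contain only even cycles.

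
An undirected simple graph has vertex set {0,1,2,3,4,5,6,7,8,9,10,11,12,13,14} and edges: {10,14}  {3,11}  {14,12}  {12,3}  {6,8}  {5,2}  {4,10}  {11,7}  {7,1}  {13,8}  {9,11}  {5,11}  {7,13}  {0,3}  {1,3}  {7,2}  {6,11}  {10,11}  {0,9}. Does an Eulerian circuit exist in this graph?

Degrees: 0:2, 1:2, 2:2, 3:4, 4:1, 5:2, 6:2, 7:4, 8:2, 9:2, 10:3, 11:6, 12:2, 13:2, 14:2
4, 10 have odd degree; an Eulerian circuit needs every degree to be even, so none exists.

No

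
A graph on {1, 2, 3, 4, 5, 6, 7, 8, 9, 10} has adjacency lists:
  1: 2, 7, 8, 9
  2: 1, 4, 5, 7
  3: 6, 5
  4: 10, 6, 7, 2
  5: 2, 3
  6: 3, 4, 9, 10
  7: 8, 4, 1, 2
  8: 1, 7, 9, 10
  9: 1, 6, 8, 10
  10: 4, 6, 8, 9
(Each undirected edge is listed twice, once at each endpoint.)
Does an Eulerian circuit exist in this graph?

Yes

Degrees: 1:4, 2:4, 3:2, 4:4, 5:2, 6:4, 7:4, 8:4, 9:4, 10:4
Every vertex has even degree and the edges form a single connected piece, so an Eulerian circuit exists.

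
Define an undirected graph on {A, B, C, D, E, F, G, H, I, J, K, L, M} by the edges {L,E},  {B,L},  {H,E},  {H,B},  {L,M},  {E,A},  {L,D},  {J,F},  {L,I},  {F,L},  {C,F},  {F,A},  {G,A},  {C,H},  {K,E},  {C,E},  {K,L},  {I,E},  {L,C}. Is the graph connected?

Yes

A breadth-first search from A visits A, F, G, E, L, J, C, H, I, K, M, D, B — all 13 vertices — so the graph is connected.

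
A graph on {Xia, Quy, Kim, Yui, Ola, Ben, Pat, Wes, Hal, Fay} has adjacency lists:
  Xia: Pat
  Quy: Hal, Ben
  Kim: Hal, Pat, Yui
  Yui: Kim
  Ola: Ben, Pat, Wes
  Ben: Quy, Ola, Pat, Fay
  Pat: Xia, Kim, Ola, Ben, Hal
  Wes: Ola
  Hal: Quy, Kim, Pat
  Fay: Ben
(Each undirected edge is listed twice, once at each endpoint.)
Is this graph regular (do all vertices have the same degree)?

No

Degrees: Xia:1, Quy:2, Kim:3, Yui:1, Ola:3, Ben:4, Pat:5, Wes:1, Hal:3, Fay:1
Degrees are not all equal (e.g. deg(Xia)=1 but deg(Pat)=5); not regular.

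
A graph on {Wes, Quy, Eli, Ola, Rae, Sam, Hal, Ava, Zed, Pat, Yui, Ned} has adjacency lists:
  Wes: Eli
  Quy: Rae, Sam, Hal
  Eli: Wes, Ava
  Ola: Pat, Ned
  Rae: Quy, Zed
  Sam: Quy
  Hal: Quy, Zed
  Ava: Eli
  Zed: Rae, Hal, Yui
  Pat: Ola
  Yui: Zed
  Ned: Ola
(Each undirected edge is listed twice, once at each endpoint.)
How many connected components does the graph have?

Component: {Wes, Eli, Ava}
Component: {Ola, Pat, Ned}
Component: {Quy, Rae, Sam, Hal, Zed, Yui}

3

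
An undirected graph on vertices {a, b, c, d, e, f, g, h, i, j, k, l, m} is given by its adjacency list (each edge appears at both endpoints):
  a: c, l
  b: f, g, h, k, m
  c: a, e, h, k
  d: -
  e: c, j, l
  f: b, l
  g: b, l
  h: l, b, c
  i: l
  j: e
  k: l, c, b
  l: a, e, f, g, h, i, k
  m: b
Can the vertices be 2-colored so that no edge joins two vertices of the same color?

Color {b, c, d, j, l} black and {a, e, f, g, h, i, k, m} white. No edge joins two same-colored vertices, so the graph is bipartite.

Yes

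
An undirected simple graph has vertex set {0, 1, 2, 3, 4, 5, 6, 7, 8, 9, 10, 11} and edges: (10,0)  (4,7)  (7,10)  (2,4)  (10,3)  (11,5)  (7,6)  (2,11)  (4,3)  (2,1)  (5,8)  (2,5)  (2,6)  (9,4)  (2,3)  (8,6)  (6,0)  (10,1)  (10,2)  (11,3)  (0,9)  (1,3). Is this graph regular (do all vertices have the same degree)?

No

Degrees: 0:3, 1:3, 2:7, 3:5, 4:4, 5:3, 6:4, 7:3, 8:2, 9:2, 10:5, 11:3
Degrees are not all equal (e.g. deg(8)=2 but deg(2)=7); not regular.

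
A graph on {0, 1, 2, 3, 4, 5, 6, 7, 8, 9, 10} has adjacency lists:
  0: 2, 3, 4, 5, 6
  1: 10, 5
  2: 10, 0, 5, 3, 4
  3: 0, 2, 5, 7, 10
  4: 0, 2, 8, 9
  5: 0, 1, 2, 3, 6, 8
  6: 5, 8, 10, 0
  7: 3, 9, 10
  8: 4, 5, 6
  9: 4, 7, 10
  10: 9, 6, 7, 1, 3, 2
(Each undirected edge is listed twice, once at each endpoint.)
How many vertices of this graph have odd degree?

6

Degrees: 0:5, 1:2, 2:5, 3:5, 4:4, 5:6, 6:4, 7:3, 8:3, 9:3, 10:6
Odd-degree vertices: 0, 2, 3, 7, 8, 9.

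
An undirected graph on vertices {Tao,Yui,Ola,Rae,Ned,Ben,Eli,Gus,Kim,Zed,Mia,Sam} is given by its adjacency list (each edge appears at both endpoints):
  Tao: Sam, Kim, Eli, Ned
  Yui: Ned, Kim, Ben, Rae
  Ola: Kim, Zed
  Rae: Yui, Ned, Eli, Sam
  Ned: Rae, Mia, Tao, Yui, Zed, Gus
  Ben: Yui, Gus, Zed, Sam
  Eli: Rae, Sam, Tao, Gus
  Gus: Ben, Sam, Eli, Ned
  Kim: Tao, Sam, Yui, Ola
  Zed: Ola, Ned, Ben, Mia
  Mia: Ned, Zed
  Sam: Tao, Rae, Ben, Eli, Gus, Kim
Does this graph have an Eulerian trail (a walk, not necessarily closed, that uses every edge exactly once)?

Degrees: Tao:4, Yui:4, Ola:2, Rae:4, Ned:6, Ben:4, Eli:4, Gus:4, Kim:4, Zed:4, Mia:2, Sam:6
Odd-degree vertices: none (0 total).
The non-isolated vertices are connected and exactly 0 have odd degree, so an Eulerian trail exists.

Yes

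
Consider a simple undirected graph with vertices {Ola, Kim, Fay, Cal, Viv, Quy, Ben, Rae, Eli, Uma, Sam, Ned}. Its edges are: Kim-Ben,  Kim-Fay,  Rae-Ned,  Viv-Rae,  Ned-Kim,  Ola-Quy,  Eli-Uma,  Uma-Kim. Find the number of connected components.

4

Component: {Cal}
Component: {Sam}
Component: {Ola, Quy}
Component: {Kim, Fay, Viv, Ben, Rae, Eli, Uma, Ned}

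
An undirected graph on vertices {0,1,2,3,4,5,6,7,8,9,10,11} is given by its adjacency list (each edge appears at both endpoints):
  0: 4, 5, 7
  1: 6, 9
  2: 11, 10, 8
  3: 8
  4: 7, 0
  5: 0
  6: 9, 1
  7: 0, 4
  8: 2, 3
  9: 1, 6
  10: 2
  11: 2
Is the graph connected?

Component: {1, 6, 9}
Component: {0, 4, 5, 7}
Component: {2, 3, 8, 10, 11}
No edge joins these 3 groups, so the graph is disconnected.

No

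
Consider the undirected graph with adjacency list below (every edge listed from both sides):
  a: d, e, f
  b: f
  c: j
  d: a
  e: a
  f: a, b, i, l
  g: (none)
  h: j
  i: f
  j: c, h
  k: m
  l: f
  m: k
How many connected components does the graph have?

Component: {g}
Component: {k, m}
Component: {c, h, j}
Component: {a, b, d, e, f, i, l}

4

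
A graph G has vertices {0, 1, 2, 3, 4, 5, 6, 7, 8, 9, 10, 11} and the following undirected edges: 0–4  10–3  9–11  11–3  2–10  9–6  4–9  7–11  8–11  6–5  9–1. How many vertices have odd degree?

6

Degrees: 0:1, 1:1, 2:1, 3:2, 4:2, 5:1, 6:2, 7:1, 8:1, 9:4, 10:2, 11:4
Odd-degree vertices: 0, 1, 2, 5, 7, 8.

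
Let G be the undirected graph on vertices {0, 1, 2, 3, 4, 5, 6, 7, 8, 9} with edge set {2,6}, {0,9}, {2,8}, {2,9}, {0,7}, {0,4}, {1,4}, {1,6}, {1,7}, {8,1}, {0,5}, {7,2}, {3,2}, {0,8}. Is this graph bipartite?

Color {3, 4, 5, 6, 7, 8, 9} black and {0, 1, 2} white. No edge joins two same-colored vertices, so the graph is bipartite.

Yes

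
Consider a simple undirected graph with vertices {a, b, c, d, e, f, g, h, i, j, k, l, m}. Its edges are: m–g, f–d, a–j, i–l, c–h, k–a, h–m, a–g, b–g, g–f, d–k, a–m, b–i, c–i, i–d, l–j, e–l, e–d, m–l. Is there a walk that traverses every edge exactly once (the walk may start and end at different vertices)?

Degrees: a:4, b:2, c:2, d:4, e:2, f:2, g:4, h:2, i:4, j:2, k:2, l:4, m:4
Odd-degree vertices: none (0 total).
With 0 odd-degree vertices and all edges in one connected piece, an Eulerian trail exists.

Yes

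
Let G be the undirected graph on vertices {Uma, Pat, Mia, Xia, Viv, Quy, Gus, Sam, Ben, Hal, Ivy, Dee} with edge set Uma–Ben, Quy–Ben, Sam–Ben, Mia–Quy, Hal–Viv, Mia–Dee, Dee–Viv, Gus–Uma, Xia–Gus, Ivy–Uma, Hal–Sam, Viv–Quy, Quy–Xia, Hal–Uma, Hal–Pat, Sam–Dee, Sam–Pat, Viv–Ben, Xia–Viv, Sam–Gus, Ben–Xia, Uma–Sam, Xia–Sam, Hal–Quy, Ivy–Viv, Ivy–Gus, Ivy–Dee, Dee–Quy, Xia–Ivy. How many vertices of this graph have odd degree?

Degrees: Uma:5, Pat:2, Mia:2, Xia:6, Viv:6, Quy:6, Gus:4, Sam:7, Ben:5, Hal:5, Ivy:5, Dee:5
Odd-degree vertices: Uma, Sam, Ben, Hal, Ivy, Dee.

6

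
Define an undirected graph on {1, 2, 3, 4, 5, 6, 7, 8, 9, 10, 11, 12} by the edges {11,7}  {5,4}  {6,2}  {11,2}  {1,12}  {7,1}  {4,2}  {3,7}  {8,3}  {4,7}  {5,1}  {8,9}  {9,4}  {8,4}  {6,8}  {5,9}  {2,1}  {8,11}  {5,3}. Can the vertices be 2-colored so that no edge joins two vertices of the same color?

4-9-8-4 is an odd cycle (length 3), and a bipartite graph can contain only even cycles.

No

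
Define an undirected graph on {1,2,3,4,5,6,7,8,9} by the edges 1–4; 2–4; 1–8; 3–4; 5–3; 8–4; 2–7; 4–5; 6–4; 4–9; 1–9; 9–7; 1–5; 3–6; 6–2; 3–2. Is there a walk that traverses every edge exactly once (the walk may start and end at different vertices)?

Degrees: 1:4, 2:4, 3:4, 4:7, 5:3, 6:3, 7:2, 8:2, 9:3
Odd-degree vertices: 4, 5, 6, 9 (4 total).
With 4 odd-degree vertices (more than two), no single trail can use every edge.

No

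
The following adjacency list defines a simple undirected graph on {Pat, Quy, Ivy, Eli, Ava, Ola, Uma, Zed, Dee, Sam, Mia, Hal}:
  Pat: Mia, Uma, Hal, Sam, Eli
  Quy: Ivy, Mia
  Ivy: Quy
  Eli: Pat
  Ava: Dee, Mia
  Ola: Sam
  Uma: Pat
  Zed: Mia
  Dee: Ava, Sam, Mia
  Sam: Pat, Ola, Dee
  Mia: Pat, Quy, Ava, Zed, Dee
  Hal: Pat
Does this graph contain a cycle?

Yes

The graph has 12 vertices, 13 edges, and 1 connected component.
Since 13 > 12 - 1, a cycle must exist; for instance Pat-Sam-Dee-Ava-Mia-Pat.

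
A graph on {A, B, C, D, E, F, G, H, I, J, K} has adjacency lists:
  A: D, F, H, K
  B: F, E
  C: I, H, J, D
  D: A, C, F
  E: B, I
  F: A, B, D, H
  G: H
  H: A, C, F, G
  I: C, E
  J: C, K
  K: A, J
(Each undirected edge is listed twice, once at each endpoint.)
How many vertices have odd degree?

2

Degrees: A:4, B:2, C:4, D:3, E:2, F:4, G:1, H:4, I:2, J:2, K:2
Odd-degree vertices: D, G.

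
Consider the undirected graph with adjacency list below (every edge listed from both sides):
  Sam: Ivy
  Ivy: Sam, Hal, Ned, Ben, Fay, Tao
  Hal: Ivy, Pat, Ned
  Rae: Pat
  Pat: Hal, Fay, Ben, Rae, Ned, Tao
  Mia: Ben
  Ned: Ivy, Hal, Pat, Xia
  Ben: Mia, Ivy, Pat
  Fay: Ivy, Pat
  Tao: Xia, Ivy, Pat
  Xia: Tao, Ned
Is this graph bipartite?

The cycle Ned-Hal-Ivy-Ned has length 3, which is odd, so the graph is not bipartite.

No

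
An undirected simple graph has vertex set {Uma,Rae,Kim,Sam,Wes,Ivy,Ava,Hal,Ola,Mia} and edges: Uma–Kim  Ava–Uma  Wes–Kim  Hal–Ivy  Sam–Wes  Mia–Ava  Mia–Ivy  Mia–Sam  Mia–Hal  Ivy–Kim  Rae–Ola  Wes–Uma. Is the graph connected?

No

Component: {Rae, Ola}
Component: {Uma, Kim, Sam, Wes, Ivy, Ava, Hal, Mia}
There are 2 separate components, so the graph is not connected.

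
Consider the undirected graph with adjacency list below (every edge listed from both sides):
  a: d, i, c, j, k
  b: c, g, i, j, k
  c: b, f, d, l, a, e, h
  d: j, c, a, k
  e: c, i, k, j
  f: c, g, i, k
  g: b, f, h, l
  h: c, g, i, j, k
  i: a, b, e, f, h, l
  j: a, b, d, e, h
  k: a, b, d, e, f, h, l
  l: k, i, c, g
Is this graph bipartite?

The cycle d-a-j-d has length 3, which is odd, so the graph is not bipartite.

No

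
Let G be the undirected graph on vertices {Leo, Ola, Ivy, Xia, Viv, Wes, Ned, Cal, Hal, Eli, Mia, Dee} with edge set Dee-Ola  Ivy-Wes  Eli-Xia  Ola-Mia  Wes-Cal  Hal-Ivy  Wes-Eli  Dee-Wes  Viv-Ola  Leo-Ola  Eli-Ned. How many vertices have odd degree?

Degrees: Leo:1, Ola:4, Ivy:2, Xia:1, Viv:1, Wes:4, Ned:1, Cal:1, Hal:1, Eli:3, Mia:1, Dee:2
Odd-degree vertices: Leo, Xia, Viv, Ned, Cal, Hal, Eli, Mia.

8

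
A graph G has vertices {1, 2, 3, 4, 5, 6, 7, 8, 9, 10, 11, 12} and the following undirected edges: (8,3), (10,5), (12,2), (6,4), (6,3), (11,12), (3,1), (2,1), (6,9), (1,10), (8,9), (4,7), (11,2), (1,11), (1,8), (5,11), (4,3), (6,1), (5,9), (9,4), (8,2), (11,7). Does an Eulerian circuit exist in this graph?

No

Degrees: 1:6, 2:4, 3:4, 4:4, 5:3, 6:4, 7:2, 8:4, 9:4, 10:2, 11:5, 12:2
5, 11 have odd degree; an Eulerian circuit needs every degree to be even, so none exists.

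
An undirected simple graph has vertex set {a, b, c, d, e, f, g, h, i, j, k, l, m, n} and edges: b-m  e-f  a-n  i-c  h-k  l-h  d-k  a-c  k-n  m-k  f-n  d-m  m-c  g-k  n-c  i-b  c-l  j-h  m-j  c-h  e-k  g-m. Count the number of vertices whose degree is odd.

0

Degrees: a:2, b:2, c:6, d:2, e:2, f:2, g:2, h:4, i:2, j:2, k:6, l:2, m:6, n:4
Odd-degree vertices: none.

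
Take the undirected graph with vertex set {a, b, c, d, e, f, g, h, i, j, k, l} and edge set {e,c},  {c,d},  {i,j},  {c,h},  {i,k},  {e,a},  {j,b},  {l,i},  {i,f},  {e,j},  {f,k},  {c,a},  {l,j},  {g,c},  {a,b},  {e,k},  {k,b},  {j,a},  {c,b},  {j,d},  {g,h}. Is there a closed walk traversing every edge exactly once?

Degrees: a:4, b:4, c:6, d:2, e:4, f:2, g:2, h:2, i:4, j:6, k:4, l:2
Every vertex has even degree and the edges form a single connected piece, so an Eulerian circuit exists.

Yes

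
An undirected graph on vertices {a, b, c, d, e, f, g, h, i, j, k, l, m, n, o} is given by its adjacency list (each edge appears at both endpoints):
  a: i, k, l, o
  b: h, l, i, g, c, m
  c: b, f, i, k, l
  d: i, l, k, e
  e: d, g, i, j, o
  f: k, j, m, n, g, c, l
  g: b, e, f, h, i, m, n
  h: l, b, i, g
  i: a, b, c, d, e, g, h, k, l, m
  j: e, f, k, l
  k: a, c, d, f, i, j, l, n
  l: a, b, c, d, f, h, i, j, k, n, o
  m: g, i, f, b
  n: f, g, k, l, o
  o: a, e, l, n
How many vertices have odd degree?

Degrees: a:4, b:6, c:5, d:4, e:5, f:7, g:7, h:4, i:10, j:4, k:8, l:11, m:4, n:5, o:4
Odd-degree vertices: c, e, f, g, l, n.

6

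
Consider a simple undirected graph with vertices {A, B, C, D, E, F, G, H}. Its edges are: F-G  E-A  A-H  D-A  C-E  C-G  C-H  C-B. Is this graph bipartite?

Yes

Color {B, D, E, G, H} black and {A, C, F} white. No edge joins two same-colored vertices, so the graph is bipartite.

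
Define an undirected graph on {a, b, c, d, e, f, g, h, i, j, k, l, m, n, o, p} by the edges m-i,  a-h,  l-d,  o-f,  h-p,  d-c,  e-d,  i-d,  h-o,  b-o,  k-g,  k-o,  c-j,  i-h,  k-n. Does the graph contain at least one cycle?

|V| = 16, |E| = 15, number of components = 1.
Since 15 = 16 - 1, the graph is a forest and contains no cycle.

No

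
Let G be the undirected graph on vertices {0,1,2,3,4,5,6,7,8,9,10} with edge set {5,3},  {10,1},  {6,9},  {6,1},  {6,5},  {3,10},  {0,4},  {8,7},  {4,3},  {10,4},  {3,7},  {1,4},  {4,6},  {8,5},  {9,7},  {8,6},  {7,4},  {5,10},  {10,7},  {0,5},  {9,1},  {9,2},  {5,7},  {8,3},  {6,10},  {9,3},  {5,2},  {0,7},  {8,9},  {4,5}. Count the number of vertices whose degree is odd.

Degrees: 0:3, 1:4, 2:2, 3:6, 4:7, 5:8, 6:6, 7:7, 8:5, 9:6, 10:6
Odd-degree vertices: 0, 4, 7, 8.

4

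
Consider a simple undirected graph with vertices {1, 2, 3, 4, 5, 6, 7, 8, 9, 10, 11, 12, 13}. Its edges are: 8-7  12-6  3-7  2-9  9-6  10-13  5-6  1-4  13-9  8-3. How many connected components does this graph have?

Component: {11}
Component: {1, 4}
Component: {3, 7, 8}
Component: {2, 5, 6, 9, 10, 12, 13}

4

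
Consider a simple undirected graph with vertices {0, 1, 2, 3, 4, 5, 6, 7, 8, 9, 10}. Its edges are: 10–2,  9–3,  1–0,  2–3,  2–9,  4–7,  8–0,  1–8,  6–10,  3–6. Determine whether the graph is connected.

Component: {5}
Component: {4, 7}
Component: {0, 1, 8}
Component: {2, 3, 6, 9, 10}
There are 4 separate components, so the graph is not connected.

No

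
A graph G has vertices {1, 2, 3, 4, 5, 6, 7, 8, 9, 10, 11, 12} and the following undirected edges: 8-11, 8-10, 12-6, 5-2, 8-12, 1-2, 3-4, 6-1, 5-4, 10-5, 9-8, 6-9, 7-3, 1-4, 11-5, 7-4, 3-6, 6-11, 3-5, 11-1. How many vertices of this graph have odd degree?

2

Degrees: 1:4, 2:2, 3:4, 4:4, 5:5, 6:5, 7:2, 8:4, 9:2, 10:2, 11:4, 12:2
Odd-degree vertices: 5, 6.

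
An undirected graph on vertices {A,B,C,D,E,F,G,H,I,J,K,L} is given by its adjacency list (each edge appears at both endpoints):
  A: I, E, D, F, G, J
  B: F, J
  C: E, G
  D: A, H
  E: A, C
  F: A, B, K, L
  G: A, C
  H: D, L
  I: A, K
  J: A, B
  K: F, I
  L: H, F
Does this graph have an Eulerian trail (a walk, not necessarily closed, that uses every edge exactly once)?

Degrees: A:6, B:2, C:2, D:2, E:2, F:4, G:2, H:2, I:2, J:2, K:2, L:2
Odd-degree vertices: none (0 total).
The non-isolated vertices are connected and exactly 0 have odd degree, so an Eulerian trail exists.

Yes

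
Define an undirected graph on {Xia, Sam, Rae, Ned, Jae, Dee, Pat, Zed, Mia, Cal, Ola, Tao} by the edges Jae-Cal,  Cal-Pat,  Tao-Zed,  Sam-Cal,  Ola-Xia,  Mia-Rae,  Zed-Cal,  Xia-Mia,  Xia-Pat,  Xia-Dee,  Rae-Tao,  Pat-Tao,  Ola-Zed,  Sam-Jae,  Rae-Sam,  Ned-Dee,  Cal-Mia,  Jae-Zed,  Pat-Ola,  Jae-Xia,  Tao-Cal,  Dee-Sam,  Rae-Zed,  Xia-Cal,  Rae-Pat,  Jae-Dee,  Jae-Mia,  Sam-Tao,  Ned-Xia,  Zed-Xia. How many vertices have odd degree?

6

Degrees: Xia:8, Sam:5, Rae:5, Ned:2, Jae:6, Dee:4, Pat:5, Zed:6, Mia:4, Cal:7, Ola:3, Tao:5
Odd-degree vertices: Sam, Rae, Pat, Cal, Ola, Tao.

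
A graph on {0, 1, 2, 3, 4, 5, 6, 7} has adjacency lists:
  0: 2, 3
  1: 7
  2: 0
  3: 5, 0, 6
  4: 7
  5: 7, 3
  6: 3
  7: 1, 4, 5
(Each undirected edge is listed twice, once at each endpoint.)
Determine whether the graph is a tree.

The graph has 8 vertices and 7 edges.
Connected and |E| = |V| - 1, which characterizes a tree.

Yes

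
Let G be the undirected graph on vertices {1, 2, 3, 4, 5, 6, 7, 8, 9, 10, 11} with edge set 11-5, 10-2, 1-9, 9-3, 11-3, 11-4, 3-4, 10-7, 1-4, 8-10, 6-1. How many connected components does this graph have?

2

Component: {2, 7, 8, 10}
Component: {1, 3, 4, 5, 6, 9, 11}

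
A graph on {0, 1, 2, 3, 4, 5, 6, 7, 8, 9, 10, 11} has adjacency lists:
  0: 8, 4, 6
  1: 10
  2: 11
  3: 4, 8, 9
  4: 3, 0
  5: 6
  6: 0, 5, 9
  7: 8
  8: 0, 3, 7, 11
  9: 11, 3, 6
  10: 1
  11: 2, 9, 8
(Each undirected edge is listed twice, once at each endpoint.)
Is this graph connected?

Component: {1, 10}
Component: {0, 2, 3, 4, 5, 6, 7, 8, 9, 11}
There are 2 separate components, so the graph is not connected.

No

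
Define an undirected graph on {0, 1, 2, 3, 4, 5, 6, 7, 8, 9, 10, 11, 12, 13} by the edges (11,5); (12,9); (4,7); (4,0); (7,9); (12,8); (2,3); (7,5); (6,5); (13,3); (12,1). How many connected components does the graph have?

3

Component: {10}
Component: {2, 3, 13}
Component: {0, 1, 4, 5, 6, 7, 8, 9, 11, 12}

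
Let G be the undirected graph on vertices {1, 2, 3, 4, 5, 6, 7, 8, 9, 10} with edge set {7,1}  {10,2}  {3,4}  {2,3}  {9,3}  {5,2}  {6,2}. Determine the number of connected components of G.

3

Component: {8}
Component: {1, 7}
Component: {2, 3, 4, 5, 6, 9, 10}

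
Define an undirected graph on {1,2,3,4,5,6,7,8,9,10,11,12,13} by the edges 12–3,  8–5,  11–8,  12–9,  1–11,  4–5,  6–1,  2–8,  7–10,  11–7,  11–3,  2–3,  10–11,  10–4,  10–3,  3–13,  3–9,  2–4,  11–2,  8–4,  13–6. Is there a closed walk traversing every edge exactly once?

Degrees: 1:2, 2:4, 3:6, 4:4, 5:2, 6:2, 7:2, 8:4, 9:2, 10:4, 11:6, 12:2, 13:2
Every vertex has even degree and the edges form a single connected piece, so an Eulerian circuit exists.

Yes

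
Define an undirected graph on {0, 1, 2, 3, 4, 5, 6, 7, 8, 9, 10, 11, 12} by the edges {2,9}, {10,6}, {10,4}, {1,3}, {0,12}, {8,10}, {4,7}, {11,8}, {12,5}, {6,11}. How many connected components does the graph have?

4

Component: {1, 3}
Component: {2, 9}
Component: {0, 5, 12}
Component: {4, 6, 7, 8, 10, 11}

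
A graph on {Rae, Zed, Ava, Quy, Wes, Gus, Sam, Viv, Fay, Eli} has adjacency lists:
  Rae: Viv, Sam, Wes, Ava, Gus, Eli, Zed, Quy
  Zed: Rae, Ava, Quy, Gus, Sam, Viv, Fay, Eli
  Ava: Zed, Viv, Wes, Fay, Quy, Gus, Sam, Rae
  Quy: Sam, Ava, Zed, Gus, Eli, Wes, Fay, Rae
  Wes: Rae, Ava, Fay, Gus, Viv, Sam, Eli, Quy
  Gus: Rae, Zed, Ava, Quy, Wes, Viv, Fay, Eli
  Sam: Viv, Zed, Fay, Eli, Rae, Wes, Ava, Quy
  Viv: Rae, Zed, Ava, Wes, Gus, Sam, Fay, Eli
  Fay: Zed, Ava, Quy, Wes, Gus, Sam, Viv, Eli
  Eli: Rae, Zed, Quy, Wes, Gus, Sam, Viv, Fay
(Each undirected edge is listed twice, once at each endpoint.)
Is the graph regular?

Degrees: Rae:8, Zed:8, Ava:8, Quy:8, Wes:8, Gus:8, Sam:8, Viv:8, Fay:8, Eli:8
All degrees equal 8; the graph is regular.

Yes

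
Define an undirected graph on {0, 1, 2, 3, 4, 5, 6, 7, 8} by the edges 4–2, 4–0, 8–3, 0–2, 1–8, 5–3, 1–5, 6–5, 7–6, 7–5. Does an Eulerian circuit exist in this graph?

No

Degrees: 0:2, 1:2, 2:2, 3:2, 4:2, 5:4, 6:2, 7:2, 8:2
All degrees are even, but the edges lie in more than one component, so no single closed walk can cover them all.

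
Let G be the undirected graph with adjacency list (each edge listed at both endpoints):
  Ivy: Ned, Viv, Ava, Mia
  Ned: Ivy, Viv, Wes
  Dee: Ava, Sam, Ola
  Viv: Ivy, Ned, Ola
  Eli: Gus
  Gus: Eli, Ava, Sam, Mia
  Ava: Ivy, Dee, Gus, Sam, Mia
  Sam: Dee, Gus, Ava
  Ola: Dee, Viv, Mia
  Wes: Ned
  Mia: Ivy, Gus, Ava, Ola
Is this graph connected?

Yes

A breadth-first search from Ivy visits Ivy, Ava, Viv, Ned, Mia, Dee, Gus, Sam, Ola, Wes, Eli — all 11 vertices — so the graph is connected.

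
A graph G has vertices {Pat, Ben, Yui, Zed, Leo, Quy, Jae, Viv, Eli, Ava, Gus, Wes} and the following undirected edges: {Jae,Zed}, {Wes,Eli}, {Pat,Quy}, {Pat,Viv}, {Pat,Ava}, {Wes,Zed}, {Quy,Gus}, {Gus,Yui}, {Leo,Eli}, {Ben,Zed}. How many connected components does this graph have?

Component: {Pat, Yui, Quy, Viv, Ava, Gus}
Component: {Ben, Zed, Leo, Jae, Eli, Wes}

2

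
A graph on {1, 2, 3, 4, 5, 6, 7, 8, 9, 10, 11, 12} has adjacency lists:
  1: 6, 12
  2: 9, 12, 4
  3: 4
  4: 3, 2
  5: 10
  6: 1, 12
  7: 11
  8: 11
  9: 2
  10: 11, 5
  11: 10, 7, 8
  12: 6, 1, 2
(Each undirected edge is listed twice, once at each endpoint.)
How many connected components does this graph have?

2

Component: {5, 7, 8, 10, 11}
Component: {1, 2, 3, 4, 6, 9, 12}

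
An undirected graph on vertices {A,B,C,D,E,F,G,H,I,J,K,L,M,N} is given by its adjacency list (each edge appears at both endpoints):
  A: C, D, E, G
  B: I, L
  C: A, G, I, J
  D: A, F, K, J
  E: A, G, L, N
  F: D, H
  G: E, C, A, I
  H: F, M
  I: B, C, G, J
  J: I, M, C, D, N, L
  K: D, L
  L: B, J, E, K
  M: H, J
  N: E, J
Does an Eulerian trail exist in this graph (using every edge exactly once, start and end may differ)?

Yes

Degrees: A:4, B:2, C:4, D:4, E:4, F:2, G:4, H:2, I:4, J:6, K:2, L:4, M:2, N:2
Odd-degree vertices: none (0 total).
With 0 odd-degree vertices and all edges in one connected piece, an Eulerian trail exists.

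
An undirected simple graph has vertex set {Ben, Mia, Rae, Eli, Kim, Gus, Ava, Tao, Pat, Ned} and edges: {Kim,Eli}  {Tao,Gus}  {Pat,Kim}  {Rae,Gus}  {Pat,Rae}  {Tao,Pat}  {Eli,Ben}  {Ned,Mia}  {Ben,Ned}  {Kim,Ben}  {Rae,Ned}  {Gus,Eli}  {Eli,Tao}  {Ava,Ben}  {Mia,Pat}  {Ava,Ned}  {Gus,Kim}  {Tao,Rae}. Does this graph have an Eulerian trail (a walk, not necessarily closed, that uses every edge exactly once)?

Degrees: Ben:4, Mia:2, Rae:4, Eli:4, Kim:4, Gus:4, Ava:2, Tao:4, Pat:4, Ned:4
Odd-degree vertices: none (0 total).
With 0 odd-degree vertices and all edges in one connected piece, an Eulerian trail exists.

Yes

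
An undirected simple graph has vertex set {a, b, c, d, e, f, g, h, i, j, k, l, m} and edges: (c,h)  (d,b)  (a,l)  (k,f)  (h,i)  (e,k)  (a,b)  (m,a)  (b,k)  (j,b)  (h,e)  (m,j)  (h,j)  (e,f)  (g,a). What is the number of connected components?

1

Component: {a, b, c, d, e, f, g, h, i, j, k, l, m}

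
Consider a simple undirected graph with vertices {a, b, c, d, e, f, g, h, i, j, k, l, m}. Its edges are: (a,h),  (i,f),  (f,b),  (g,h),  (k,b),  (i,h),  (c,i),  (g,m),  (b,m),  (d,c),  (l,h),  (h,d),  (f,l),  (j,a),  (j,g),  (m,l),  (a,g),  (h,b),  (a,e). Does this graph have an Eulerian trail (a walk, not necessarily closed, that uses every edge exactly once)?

Degrees: a:4, b:4, c:2, d:2, e:1, f:3, g:4, h:6, i:3, j:2, k:1, l:3, m:3
Odd-degree vertices: e, f, i, k, l, m (6 total).
An Eulerian trail requires 0 or 2 odd-degree vertices; here there are 6.

No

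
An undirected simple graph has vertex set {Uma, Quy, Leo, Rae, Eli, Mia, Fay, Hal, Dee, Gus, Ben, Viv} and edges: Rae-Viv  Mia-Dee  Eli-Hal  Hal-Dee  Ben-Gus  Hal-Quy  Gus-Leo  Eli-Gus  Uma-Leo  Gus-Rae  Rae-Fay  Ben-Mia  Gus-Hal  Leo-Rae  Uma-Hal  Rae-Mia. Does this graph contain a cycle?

The graph has 12 vertices, 16 edges, and 1 connected component.
One cycle is Leo-Gus-Rae-Leo.

Yes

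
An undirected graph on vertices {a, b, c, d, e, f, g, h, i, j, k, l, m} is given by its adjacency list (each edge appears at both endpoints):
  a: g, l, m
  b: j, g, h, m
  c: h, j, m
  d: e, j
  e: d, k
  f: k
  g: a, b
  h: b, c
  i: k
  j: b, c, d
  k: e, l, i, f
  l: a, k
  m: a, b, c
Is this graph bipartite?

A valid 2-coloring puts {e, f, g, h, i, j, l, m} on one side and {a, b, c, d, k} on the other; every edge crosses between the two sides.

Yes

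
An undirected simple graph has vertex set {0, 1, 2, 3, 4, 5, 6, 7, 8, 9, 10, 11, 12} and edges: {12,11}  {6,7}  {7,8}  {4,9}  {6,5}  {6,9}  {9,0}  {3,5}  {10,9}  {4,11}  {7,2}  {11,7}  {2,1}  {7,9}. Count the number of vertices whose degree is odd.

Degrees: 0:1, 1:1, 2:2, 3:1, 4:2, 5:2, 6:3, 7:5, 8:1, 9:5, 10:1, 11:3, 12:1
Odd-degree vertices: 0, 1, 3, 6, 7, 8, 9, 10, 11, 12.

10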